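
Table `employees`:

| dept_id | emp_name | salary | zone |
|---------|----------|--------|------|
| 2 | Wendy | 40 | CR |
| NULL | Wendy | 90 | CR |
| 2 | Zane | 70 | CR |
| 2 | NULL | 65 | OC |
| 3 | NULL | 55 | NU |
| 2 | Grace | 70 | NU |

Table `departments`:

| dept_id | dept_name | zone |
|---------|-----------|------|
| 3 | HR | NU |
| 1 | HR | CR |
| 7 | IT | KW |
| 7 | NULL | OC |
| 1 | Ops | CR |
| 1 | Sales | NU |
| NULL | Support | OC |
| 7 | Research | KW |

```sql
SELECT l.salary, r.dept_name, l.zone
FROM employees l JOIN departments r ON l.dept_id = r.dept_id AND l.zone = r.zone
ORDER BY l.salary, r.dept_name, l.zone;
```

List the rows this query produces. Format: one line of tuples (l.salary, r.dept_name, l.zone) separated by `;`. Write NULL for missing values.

(55, HR, NU)

INNER JOIN keeps only pairs where the ON condition holds.
Matching on l.dept_id = r.dept_id AND l.zone = r.zone. A NULL in a compared column never satisfies the condition.
Matched pairs: 1.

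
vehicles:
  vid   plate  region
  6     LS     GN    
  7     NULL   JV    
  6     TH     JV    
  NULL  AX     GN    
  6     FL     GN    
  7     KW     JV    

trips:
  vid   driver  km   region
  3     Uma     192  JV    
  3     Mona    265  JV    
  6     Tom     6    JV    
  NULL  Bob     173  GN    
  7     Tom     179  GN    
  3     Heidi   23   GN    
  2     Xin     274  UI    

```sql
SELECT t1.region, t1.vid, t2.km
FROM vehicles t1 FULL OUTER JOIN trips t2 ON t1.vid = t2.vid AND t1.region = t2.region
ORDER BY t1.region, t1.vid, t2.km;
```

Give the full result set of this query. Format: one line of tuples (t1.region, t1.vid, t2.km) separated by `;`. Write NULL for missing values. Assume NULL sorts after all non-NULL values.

FULL OUTER JOIN keeps every row from both sides; unmatched rows get NULL for the other side's columns.
Matching on t1.vid = t2.vid AND t1.region = t2.region. A NULL in a compared column never satisfies the condition.
- vid=6, region=GN: no t2 row matches, row kept with t2 columns NULL.
- vid=7, region=JV: no t2 row matches, row kept with t2 columns NULL.
- vid=6, region=JV: 1 matching t2 row(s), so 1 row(s) emitted.
- vid=NULL, region=GN: no t2 row matches, row kept with t2 columns NULL.
- vid=6, region=GN: no t2 row matches, row kept with t2 columns NULL.
- vid=7, region=JV: no t2 row matches, row kept with t2 columns NULL.
- 6 row(s) from t2 found no t1 partner → padded with NULL.

(GN, 6, NULL); (GN, 6, NULL); (GN, NULL, NULL); (JV, 6, 6); (JV, 7, NULL); (JV, 7, NULL); (NULL, NULL, 23); (NULL, NULL, 173); (NULL, NULL, 179); (NULL, NULL, 192); (NULL, NULL, 265); (NULL, NULL, 274)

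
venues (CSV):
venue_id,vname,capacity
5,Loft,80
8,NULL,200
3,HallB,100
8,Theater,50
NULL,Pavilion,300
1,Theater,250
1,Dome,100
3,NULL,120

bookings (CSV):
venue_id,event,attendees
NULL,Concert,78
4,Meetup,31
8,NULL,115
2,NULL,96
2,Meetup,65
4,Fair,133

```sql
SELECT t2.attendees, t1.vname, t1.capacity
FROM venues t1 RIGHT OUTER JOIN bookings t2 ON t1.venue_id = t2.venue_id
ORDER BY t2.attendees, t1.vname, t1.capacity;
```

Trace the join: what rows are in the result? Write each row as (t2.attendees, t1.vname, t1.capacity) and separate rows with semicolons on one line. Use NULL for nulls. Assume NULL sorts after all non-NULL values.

(31, NULL, NULL); (65, NULL, NULL); (78, NULL, NULL); (96, NULL, NULL); (115, Theater, 50); (115, NULL, 200); (133, NULL, NULL)

RIGHT JOIN keeps every row from `bookings`; unmatched rows get NULL for `venues`'s columns.
Matching on t1.venue_id = t2.venue_id. A NULL in a compared column never satisfies the condition.
- t1 row (venue_id=5): no match.
- t1 row (venue_id=8): matches 1 t2 row(s) → 1 output row(s).
- t1 row (venue_id=3): no match.
- t1 row (venue_id=8): matches 1 t2 row(s) → 1 output row(s).
- t1 row (venue_id=NULL): no match.
- t1 row (venue_id=1): no match.
- t1 row (venue_id=1): no match.
- t1 row (venue_id=3): no match.
- 5 t2 row(s) had no t1 match → kept, t1 columns NULL.
After projecting and ordering:
t2.attendees | t1.vname | t1.capacity
31 | NULL | NULL
65 | NULL | NULL
78 | NULL | NULL
96 | NULL | NULL
115 | Theater | 50
115 | NULL | 200
133 | NULL | NULL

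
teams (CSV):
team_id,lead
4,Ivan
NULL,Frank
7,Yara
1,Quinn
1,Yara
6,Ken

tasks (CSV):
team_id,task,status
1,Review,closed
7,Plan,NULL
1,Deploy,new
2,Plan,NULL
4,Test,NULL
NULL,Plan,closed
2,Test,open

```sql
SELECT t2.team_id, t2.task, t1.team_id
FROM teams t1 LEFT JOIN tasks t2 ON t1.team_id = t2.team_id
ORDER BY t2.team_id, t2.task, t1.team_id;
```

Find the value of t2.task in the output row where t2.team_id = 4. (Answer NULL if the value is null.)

Test

LEFT JOIN keeps every row from `teams`; unmatched rows get NULL for `tasks`'s columns.
Matching on t1.team_id = t2.team_id. A NULL in a compared column never satisfies the condition.
- team_id=4: 1 matching t2 row(s), so 1 row(s) emitted.
- team_id=NULL: no t2 row matches, row kept with t2 columns NULL.
- team_id=7: 1 matching t2 row(s), so 1 row(s) emitted.
- team_id=1: 2 matching t2 row(s), so 2 row(s) emitted.
- team_id=1: 2 matching t2 row(s), so 2 row(s) emitted.
- team_id=6: no t2 row matches, row kept with t2 columns NULL.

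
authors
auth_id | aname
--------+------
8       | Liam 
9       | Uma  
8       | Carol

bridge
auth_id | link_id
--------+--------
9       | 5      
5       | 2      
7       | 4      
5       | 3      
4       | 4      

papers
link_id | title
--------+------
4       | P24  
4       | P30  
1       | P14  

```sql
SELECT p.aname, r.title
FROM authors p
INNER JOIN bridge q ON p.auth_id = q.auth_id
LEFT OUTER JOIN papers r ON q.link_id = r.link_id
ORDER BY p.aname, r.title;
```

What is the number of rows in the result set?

1

Evaluate left to right. First `authors p INNER JOIN bridge q` on auth_id: 1 row(s).
Then LEFT JOIN `papers r` on link_id: each of those 1 rows is kept; rows whose q.link_id has no match in r get NULL for r's columns.
Result: 1 row(s).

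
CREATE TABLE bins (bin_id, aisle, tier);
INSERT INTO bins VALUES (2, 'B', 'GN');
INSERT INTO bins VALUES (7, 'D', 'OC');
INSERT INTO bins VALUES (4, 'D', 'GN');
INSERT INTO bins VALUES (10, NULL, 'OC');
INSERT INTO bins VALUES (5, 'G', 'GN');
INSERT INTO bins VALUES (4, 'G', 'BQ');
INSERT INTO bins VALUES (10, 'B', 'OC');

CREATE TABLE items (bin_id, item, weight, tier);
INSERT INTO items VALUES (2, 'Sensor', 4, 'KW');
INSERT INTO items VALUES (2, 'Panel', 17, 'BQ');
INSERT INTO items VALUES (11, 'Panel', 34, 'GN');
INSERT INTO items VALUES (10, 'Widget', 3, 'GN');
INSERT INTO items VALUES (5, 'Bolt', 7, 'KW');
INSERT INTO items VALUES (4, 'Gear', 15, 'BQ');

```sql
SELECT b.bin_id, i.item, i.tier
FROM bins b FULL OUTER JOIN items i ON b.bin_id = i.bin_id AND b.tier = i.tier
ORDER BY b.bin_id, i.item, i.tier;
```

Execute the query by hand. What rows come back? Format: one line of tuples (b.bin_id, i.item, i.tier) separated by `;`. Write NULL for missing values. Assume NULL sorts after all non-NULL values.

(2, NULL, NULL); (4, Gear, BQ); (4, NULL, NULL); (5, NULL, NULL); (7, NULL, NULL); (10, NULL, NULL); (10, NULL, NULL); (NULL, Bolt, KW); (NULL, Panel, BQ); (NULL, Panel, GN); (NULL, Sensor, KW); (NULL, Widget, GN)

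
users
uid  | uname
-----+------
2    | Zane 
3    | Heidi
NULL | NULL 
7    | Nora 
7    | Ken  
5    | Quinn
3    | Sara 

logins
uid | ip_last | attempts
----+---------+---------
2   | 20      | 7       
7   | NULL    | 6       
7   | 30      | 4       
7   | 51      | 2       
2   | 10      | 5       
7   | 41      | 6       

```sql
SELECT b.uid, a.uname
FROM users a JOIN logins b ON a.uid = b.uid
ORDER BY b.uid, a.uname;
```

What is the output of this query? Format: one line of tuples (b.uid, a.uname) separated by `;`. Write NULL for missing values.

(2, Zane); (2, Zane); (7, Ken); (7, Ken); (7, Ken); (7, Ken); (7, Nora); (7, Nora); (7, Nora); (7, Nora)

INNER JOIN keeps only pairs where the ON condition holds.
Matching on a.uid = b.uid. A NULL in a compared column never satisfies the condition.
- a row (uid=2): matches 2 b row(s) → 2 output row(s).
- a row (uid=3): no match → dropped.
- a row (uid=NULL): no match → dropped.
- a row (uid=7): matches 4 b row(s) → 4 output row(s).
- a row (uid=7): matches 4 b row(s) → 4 output row(s).
- a row (uid=5): no match → dropped.
- a row (uid=3): no match → dropped.
After projecting and ordering:
b.uid | a.uname
2 | Zane
2 | Zane
7 | Ken
7 | Ken
7 | Ken
7 | Ken
7 | Nora
7 | Nora
7 | Nora
7 | Nora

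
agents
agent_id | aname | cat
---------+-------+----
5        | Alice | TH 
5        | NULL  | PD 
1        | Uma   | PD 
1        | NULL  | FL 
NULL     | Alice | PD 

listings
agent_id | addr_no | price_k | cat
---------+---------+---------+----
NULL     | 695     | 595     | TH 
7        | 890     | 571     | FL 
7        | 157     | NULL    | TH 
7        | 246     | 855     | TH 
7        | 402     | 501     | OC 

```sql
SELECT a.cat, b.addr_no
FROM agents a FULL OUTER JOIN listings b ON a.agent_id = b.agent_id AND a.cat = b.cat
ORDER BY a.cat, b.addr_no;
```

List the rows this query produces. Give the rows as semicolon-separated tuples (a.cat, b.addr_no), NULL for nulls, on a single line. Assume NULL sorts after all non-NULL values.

(FL, NULL); (PD, NULL); (PD, NULL); (PD, NULL); (TH, NULL); (NULL, 157); (NULL, 246); (NULL, 402); (NULL, 695); (NULL, 890)

FULL OUTER JOIN keeps every row from both sides; unmatched rows get NULL for the other side's columns.
Matching on a.agent_id = b.agent_id AND a.cat = b.cat. A NULL in a compared column never satisfies the condition.
Matched pairs: 0; unmatched a rows kept: 5; unmatched b rows kept: 5.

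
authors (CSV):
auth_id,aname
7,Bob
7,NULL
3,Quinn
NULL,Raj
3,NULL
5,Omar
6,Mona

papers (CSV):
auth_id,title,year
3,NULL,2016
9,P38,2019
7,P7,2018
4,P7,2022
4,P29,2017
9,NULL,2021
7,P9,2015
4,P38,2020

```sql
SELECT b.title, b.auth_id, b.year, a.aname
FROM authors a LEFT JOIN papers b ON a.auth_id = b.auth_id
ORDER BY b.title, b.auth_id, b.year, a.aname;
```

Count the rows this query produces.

9

LEFT JOIN keeps every row from `authors`; unmatched rows get NULL for `papers`'s columns.
Matching on a.auth_id = b.auth_id. A NULL in a compared column never satisfies the condition.
Matched pairs: 6; unmatched a rows kept: 3.
Total: 6 matched + 3 padded = 9 rows.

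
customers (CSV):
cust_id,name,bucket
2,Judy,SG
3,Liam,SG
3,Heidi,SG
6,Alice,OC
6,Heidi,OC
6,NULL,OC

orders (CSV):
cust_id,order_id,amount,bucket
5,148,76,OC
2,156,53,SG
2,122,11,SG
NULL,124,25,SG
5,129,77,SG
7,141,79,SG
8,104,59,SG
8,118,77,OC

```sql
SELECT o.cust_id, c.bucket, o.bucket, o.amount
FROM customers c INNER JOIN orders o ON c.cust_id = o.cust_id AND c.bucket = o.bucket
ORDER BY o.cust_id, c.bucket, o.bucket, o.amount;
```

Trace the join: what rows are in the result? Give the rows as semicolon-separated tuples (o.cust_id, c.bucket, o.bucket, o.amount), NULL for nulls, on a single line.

(2, SG, SG, 11); (2, SG, SG, 53)

INNER JOIN keeps only pairs where the ON condition holds.
Matching on c.cust_id = o.cust_id AND c.bucket = o.bucket. A NULL in a compared column never satisfies the condition.
- c row (cust_id=2, bucket=SG): matches 2 o row(s) → 2 output row(s).
- c row (cust_id=3, bucket=SG): no match → dropped.
- c row (cust_id=3, bucket=SG): no match → dropped.
- c row (cust_id=6, bucket=OC): no match → dropped.
- c row (cust_id=6, bucket=OC): no match → dropped.
- c row (cust_id=6, bucket=OC): no match → dropped.
After projecting and ordering:
o.cust_id | c.bucket | o.bucket | o.amount
2 | SG | SG | 11
2 | SG | SG | 53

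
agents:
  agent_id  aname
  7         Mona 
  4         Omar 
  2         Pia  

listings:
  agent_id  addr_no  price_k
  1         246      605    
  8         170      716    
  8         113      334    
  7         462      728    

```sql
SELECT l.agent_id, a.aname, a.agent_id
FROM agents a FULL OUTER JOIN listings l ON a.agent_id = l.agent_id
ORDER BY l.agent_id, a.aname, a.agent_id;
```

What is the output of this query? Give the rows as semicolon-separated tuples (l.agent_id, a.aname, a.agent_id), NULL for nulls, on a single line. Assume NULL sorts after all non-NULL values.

FULL OUTER JOIN keeps every row from both sides; unmatched rows get NULL for the other side's columns.
Matching on a.agent_id = l.agent_id.
- a (agent_id=7) pairs with 1 row(s) of l.
- a (agent_id=4) has no partner → padded with NULL.
- a (agent_id=2) has no partner → padded with NULL.
- plus 3 unmatched l row(s), each kept with NULL a columns.
After projecting and ordering:
l.agent_id | a.aname | a.agent_id
1 | NULL | NULL
7 | Mona | 7
8 | NULL | NULL
8 | NULL | NULL
NULL | Omar | 4
NULL | Pia | 2

(1, NULL, NULL); (7, Mona, 7); (8, NULL, NULL); (8, NULL, NULL); (NULL, Omar, 4); (NULL, Pia, 2)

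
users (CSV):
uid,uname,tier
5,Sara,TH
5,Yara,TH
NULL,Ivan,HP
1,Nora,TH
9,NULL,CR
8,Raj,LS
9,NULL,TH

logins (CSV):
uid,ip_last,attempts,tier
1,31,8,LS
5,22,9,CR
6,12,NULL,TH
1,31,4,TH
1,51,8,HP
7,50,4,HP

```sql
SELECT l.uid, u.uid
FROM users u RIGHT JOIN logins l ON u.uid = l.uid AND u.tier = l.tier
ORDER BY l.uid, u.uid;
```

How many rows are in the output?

6

RIGHT JOIN keeps every row from `logins`; unmatched rows get NULL for `users`'s columns.
Matching on u.uid = l.uid AND u.tier = l.tier. A NULL in a compared column never satisfies the condition.
- u row (uid=5, tier=TH): no match.
- u row (uid=5, tier=TH): no match.
- u row (uid=NULL, tier=HP): no match.
- u row (uid=1, tier=TH): matches 1 l row(s) → 1 output row(s).
- u row (uid=9, tier=CR): no match.
- u row (uid=8, tier=LS): no match.
- u row (uid=9, tier=TH): no match.
- plus 5 unmatched l row(s), each kept with NULL u columns.
Total: 1 matched + 5 padded = 6 rows.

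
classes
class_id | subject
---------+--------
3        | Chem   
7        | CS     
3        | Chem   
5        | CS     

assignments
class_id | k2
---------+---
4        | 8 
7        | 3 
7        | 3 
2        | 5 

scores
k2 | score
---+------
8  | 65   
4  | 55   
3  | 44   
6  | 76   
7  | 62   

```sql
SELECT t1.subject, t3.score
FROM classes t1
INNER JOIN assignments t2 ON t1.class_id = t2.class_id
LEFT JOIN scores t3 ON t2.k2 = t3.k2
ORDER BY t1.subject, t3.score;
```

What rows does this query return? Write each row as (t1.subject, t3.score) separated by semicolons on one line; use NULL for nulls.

(CS, 44); (CS, 44)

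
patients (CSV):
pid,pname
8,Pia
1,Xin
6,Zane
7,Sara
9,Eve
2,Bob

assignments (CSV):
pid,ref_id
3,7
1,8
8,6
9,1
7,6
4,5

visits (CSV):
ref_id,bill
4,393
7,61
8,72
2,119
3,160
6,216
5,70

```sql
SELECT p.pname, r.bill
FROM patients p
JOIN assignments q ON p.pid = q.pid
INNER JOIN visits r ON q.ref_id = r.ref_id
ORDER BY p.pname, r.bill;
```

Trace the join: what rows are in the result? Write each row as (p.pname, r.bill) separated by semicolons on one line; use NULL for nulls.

(Pia, 216); (Sara, 216); (Xin, 72)

Evaluate left to right. First `patients p INNER JOIN assignments q` on pid: 4 row(s).
Then INNER JOIN `visits r` on ref_id: keep only rows whose q.ref_id appears in r.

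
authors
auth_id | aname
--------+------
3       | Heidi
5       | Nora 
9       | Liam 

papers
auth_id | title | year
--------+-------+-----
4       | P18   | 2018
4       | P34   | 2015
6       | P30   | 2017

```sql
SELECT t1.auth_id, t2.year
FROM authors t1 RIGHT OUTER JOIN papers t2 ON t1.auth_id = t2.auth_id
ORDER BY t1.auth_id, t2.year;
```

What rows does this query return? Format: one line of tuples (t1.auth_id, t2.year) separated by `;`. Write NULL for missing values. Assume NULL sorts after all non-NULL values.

(NULL, 2015); (NULL, 2017); (NULL, 2018)

RIGHT JOIN keeps every row from `papers`; unmatched rows get NULL for `authors`'s columns.
Matching on t1.auth_id = t2.auth_id.
- t1 row (auth_id=3): no match.
- t1 row (auth_id=5): no match.
- t1 row (auth_id=9): no match.
- 3 t2 row(s) had no t1 match → kept, t1 columns NULL.
After projecting and ordering:
t1.auth_id | t2.year
NULL | 2015
NULL | 2017
NULL | 2018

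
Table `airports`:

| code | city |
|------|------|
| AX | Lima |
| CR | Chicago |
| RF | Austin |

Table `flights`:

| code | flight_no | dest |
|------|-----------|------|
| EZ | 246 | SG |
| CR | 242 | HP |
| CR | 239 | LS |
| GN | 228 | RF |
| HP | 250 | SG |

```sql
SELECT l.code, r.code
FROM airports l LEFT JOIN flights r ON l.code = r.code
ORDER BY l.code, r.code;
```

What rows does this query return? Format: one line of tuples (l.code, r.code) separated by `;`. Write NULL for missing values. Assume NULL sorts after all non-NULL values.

LEFT JOIN keeps every row from `airports`; unmatched rows get NULL for `flights`'s columns.
Matching on l.code = r.code.
- code=AX: no r row matches, row kept with r columns NULL.
- code=CR: 2 matching r row(s), so 2 row(s) emitted.
- code=RF: no r row matches, row kept with r columns NULL.
After projecting and ordering:
l.code | r.code
AX | NULL
CR | CR
CR | CR
RF | NULL

(AX, NULL); (CR, CR); (CR, CR); (RF, NULL)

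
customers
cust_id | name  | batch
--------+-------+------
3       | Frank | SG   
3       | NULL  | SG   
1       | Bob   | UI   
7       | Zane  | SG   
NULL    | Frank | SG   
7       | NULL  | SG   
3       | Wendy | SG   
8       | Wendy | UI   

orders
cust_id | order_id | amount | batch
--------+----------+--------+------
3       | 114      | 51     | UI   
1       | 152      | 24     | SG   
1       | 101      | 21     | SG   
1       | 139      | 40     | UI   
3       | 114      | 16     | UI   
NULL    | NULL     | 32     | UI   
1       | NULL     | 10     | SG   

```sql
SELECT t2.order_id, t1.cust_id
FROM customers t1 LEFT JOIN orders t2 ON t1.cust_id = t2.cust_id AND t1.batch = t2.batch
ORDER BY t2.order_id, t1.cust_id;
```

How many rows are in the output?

8

LEFT JOIN keeps every row from `customers`; unmatched rows get NULL for `orders`'s columns.
Matching on t1.cust_id = t2.cust_id AND t1.batch = t2.batch. A NULL in a compared column never satisfies the condition.
Matched pairs: 1; unmatched t1 rows kept: 7.
Total: 1 matched + 7 padded = 8 rows.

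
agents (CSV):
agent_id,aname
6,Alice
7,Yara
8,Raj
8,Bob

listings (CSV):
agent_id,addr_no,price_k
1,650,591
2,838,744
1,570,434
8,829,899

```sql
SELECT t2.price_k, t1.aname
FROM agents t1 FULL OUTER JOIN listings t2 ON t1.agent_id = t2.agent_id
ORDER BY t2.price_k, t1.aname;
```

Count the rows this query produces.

7

FULL OUTER JOIN keeps every row from both sides; unmatched rows get NULL for the other side's columns.
Matching on t1.agent_id = t2.agent_id.
- t1 row (agent_id=6): no match → kept, t2 columns NULL.
- t1 row (agent_id=7): no match → kept, t2 columns NULL.
- t1 row (agent_id=8): matches 1 t2 row(s) → 1 output row(s).
- t1 row (agent_id=8): matches 1 t2 row(s) → 1 output row(s).
- 3 row(s) from t2 found no t1 partner → padded with NULL.
Total: 2 matched + 5 padded = 7 rows.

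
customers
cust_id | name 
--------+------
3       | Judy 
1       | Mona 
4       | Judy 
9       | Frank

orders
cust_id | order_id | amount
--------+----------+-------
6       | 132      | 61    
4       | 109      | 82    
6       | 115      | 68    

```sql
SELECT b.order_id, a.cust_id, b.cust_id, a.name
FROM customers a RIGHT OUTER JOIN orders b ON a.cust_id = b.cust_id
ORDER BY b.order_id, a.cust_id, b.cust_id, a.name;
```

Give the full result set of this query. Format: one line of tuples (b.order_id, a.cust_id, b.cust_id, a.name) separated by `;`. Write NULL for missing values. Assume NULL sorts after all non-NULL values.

RIGHT JOIN keeps every row from `orders`; unmatched rows get NULL for `customers`'s columns.
Matching on a.cust_id = b.cust_id.
- a (cust_id=3) has no partner in b.
- a (cust_id=1) has no partner in b.
- a (cust_id=4) pairs with 1 row(s) of b.
- a (cust_id=9) has no partner in b.
- 2 b row(s) had no a match → kept, a columns NULL.
After projecting and ordering:
b.order_id | a.cust_id | b.cust_id | a.name
109 | 4 | 4 | Judy
115 | NULL | 6 | NULL
132 | NULL | 6 | NULL

(109, 4, 4, Judy); (115, NULL, 6, NULL); (132, NULL, 6, NULL)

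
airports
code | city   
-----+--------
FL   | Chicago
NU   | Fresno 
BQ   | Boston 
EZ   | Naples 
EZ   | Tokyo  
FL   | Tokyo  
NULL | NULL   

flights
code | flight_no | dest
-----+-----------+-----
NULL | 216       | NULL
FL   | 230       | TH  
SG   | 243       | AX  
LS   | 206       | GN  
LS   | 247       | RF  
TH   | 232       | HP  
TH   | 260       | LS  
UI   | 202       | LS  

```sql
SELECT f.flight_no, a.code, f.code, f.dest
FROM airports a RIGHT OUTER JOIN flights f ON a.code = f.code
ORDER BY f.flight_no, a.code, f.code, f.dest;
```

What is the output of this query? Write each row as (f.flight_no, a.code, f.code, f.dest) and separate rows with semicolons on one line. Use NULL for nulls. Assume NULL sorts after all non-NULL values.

(202, NULL, UI, LS); (206, NULL, LS, GN); (216, NULL, NULL, NULL); (230, FL, FL, TH); (230, FL, FL, TH); (232, NULL, TH, HP); (243, NULL, SG, AX); (247, NULL, LS, RF); (260, NULL, TH, LS)

RIGHT JOIN keeps every row from `flights`; unmatched rows get NULL for `airports`'s columns.
Matching on a.code = f.code. A NULL in a compared column never satisfies the condition.
- a (code=FL) pairs with 1 row(s) of f.
- a (code=NU) has no partner in f.
- a (code=BQ) has no partner in f.
- a (code=EZ) has no partner in f.
- a (code=EZ) has no partner in f.
- a (code=FL) pairs with 1 row(s) of f.
- a (code=NULL) has no partner in f.
- plus 7 unmatched f row(s), each kept with NULL a columns.
After projecting and ordering:
f.flight_no | a.code | f.code | f.dest
202 | NULL | UI | LS
206 | NULL | LS | GN
216 | NULL | NULL | NULL
230 | FL | FL | TH
230 | FL | FL | TH
232 | NULL | TH | HP
243 | NULL | SG | AX
247 | NULL | LS | RF
260 | NULL | TH | LS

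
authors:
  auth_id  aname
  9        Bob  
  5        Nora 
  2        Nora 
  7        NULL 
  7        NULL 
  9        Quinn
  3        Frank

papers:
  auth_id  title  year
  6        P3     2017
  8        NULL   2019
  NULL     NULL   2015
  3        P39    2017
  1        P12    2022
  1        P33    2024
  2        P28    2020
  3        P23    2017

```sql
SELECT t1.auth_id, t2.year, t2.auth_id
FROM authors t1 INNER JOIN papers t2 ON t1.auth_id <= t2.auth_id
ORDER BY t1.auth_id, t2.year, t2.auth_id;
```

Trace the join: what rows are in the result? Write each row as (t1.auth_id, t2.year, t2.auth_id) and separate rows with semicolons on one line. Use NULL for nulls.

INNER JOIN keeps only pairs where the ON condition holds.
Matching on t1.auth_id <= t2.auth_id. A NULL in a compared column never satisfies the condition.
- auth_id=9: no matching t2 row, dropped.
- auth_id=5: 2 matching t2 row(s), so 2 row(s) emitted.
- auth_id=2: 5 matching t2 row(s), so 5 row(s) emitted.
- auth_id=7: 1 matching t2 row(s), so 1 row(s) emitted.
- auth_id=7: 1 matching t2 row(s), so 1 row(s) emitted.
- auth_id=9: no matching t2 row, dropped.
- auth_id=3: 4 matching t2 row(s), so 4 row(s) emitted.

(2, 2017, 3); (2, 2017, 3); (2, 2017, 6); (2, 2019, 8); (2, 2020, 2); (3, 2017, 3); (3, 2017, 3); (3, 2017, 6); (3, 2019, 8); (5, 2017, 6); (5, 2019, 8); (7, 2019, 8); (7, 2019, 8)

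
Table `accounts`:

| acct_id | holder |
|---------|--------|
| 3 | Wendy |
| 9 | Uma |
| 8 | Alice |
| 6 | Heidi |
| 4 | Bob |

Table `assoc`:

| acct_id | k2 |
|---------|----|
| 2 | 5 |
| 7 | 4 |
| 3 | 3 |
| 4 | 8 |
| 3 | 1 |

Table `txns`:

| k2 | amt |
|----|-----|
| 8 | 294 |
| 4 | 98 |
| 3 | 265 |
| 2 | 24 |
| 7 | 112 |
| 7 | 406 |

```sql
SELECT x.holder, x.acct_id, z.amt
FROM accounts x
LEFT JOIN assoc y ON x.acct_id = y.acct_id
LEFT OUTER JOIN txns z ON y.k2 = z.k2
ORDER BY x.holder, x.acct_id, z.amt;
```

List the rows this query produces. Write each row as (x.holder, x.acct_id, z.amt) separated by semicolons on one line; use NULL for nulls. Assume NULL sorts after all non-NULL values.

(Alice, 8, NULL); (Bob, 4, 294); (Heidi, 6, NULL); (Uma, 9, NULL); (Wendy, 3, 265); (Wendy, 3, NULL)

Step 1 — x LEFT JOIN y on acct_id → 6 row(s).
Then LEFT JOIN `txns z` on k2: each of those 6 rows is kept; rows whose y.k2 has no match in z get NULL for z's columns.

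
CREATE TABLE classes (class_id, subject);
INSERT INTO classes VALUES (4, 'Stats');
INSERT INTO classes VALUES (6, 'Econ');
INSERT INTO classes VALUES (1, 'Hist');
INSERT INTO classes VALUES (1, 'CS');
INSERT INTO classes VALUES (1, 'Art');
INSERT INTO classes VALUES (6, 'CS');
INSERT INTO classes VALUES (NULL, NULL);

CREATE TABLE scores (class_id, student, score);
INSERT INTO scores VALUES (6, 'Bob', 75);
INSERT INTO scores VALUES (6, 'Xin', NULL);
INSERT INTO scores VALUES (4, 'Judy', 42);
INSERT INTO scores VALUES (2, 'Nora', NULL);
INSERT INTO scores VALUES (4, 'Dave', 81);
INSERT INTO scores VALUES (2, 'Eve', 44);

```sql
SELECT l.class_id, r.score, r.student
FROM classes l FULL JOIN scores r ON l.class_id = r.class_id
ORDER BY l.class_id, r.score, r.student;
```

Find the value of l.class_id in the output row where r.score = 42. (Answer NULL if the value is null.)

4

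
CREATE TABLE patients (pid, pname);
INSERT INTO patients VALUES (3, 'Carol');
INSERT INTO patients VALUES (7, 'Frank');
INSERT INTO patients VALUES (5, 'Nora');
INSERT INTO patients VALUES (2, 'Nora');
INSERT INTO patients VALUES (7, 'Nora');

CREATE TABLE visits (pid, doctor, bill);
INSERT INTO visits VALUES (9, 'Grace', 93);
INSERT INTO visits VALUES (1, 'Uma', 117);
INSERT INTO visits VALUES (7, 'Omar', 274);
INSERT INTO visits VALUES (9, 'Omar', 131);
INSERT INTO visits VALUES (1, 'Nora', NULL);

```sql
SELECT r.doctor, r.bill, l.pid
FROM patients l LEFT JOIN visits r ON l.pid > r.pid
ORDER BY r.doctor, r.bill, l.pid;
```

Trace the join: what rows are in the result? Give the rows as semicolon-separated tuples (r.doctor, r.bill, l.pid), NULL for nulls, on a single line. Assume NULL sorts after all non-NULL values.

LEFT JOIN keeps every row from `patients`; unmatched rows get NULL for `visits`'s columns.
Matching on l.pid > r.pid.
- pid=3: 2 matching r row(s), so 2 row(s) emitted.
- pid=7: 2 matching r row(s), so 2 row(s) emitted.
- pid=5: 2 matching r row(s), so 2 row(s) emitted.
- pid=2: 2 matching r row(s), so 2 row(s) emitted.
- pid=7: 2 matching r row(s), so 2 row(s) emitted.
After projecting and ordering:
r.doctor | r.bill | l.pid
Nora | NULL | 2
Nora | NULL | 3
Nora | NULL | 5
Nora | NULL | 7
Nora | NULL | 7
Uma | 117 | 2
Uma | 117 | 3
Uma | 117 | 5
Uma | 117 | 7
Uma | 117 | 7

(Nora, NULL, 2); (Nora, NULL, 3); (Nora, NULL, 5); (Nora, NULL, 7); (Nora, NULL, 7); (Uma, 117, 2); (Uma, 117, 3); (Uma, 117, 5); (Uma, 117, 7); (Uma, 117, 7)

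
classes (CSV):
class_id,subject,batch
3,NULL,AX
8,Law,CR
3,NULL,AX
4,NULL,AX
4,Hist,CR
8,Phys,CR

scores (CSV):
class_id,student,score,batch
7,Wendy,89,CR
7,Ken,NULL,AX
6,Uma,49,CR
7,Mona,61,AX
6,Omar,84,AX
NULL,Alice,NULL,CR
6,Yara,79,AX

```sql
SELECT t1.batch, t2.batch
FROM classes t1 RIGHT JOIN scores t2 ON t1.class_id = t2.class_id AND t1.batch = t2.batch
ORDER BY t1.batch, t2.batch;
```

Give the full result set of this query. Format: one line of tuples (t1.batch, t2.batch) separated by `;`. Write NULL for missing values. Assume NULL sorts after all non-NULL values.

(NULL, AX); (NULL, AX); (NULL, AX); (NULL, AX); (NULL, CR); (NULL, CR); (NULL, CR)

RIGHT JOIN keeps every row from `scores`; unmatched rows get NULL for `classes`'s columns.
Matching on t1.class_id = t2.class_id AND t1.batch = t2.batch. A NULL in a compared column never satisfies the condition.
Matched pairs: 0; unmatched t2 rows kept: 7.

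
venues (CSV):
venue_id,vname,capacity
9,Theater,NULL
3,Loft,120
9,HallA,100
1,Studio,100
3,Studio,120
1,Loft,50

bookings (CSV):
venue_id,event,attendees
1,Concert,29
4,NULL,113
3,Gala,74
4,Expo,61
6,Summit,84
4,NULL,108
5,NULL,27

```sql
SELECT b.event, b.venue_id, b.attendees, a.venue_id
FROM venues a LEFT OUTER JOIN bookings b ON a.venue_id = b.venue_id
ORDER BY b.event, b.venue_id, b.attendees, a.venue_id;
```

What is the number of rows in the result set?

6

LEFT JOIN keeps every row from `venues`; unmatched rows get NULL for `bookings`'s columns.
Matching on a.venue_id = b.venue_id.
- a[0] venue_id=9 → no match; kept with NULLs on the b side.
- a[1] venue_id=3 → 1 match(es) in b → 1 row(s).
- a[2] venue_id=9 → no match; kept with NULLs on the b side.
- a[3] venue_id=1 → 1 match(es) in b → 1 row(s).
- a[4] venue_id=3 → 1 match(es) in b → 1 row(s).
- a[5] venue_id=1 → 1 match(es) in b → 1 row(s).
Total: 4 matched + 2 padded = 6 rows.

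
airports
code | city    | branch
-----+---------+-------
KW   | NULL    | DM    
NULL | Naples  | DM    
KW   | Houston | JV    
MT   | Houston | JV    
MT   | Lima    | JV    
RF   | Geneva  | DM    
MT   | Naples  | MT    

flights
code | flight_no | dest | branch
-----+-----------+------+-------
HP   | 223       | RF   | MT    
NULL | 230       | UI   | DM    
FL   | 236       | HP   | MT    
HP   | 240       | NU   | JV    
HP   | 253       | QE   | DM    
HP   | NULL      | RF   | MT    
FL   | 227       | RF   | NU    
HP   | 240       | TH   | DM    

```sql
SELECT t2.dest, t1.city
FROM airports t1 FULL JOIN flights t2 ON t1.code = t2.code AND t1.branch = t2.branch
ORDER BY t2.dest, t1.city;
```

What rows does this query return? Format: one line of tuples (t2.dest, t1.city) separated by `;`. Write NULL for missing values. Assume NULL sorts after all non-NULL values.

(HP, NULL); (NU, NULL); (QE, NULL); (RF, NULL); (RF, NULL); (RF, NULL); (TH, NULL); (UI, NULL); (NULL, Geneva); (NULL, Houston); (NULL, Houston); (NULL, Lima); (NULL, Naples); (NULL, Naples); (NULL, NULL)

FULL OUTER JOIN keeps every row from both sides; unmatched rows get NULL for the other side's columns.
Matching on t1.code = t2.code AND t1.branch = t2.branch. A NULL in a compared column never satisfies the condition.
- t1 row (code=KW, branch=DM): no match → kept, t2 columns NULL.
- t1 row (code=NULL, branch=DM): no match → kept, t2 columns NULL.
- t1 row (code=KW, branch=JV): no match → kept, t2 columns NULL.
- t1 row (code=MT, branch=JV): no match → kept, t2 columns NULL.
- t1 row (code=MT, branch=JV): no match → kept, t2 columns NULL.
- t1 row (code=RF, branch=DM): no match → kept, t2 columns NULL.
- t1 row (code=MT, branch=MT): no match → kept, t2 columns NULL.
- 8 row(s) from t2 found no t1 partner → padded with NULL.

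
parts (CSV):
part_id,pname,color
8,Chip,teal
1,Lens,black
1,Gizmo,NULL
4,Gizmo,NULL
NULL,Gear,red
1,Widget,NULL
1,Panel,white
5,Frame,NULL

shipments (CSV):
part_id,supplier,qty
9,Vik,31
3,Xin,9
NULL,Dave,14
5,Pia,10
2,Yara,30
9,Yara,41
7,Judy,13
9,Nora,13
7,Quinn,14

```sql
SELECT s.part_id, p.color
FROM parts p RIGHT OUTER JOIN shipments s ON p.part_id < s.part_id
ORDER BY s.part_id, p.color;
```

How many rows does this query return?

47

RIGHT JOIN keeps every row from `shipments`; unmatched rows get NULL for `parts`'s columns.
Matching on p.part_id < s.part_id. A NULL in a compared column never satisfies the condition.
Matched pairs: 46; unmatched s rows kept: 1.
Total: 46 matched + 1 padded = 47 rows.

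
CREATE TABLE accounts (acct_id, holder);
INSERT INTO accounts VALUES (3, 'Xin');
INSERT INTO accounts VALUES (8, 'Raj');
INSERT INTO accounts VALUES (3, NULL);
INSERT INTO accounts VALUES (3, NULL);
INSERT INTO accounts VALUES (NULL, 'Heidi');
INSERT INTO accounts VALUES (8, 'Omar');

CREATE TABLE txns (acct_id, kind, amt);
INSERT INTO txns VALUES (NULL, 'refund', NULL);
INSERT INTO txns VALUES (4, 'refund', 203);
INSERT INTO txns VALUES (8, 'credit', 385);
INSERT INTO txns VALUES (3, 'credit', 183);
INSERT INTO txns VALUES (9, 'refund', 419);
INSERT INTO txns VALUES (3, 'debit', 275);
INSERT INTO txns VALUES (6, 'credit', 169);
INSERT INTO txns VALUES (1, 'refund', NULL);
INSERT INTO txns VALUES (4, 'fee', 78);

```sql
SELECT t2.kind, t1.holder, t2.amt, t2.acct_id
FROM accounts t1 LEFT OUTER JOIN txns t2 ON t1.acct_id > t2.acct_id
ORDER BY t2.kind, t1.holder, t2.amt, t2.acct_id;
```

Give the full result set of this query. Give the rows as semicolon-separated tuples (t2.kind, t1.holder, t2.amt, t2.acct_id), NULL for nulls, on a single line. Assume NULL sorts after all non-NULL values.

(credit, Omar, 169, 6); (credit, Omar, 183, 3); (credit, Raj, 169, 6); (credit, Raj, 183, 3); (debit, Omar, 275, 3); (debit, Raj, 275, 3); (fee, Omar, 78, 4); (fee, Raj, 78, 4); (refund, Omar, 203, 4); (refund, Omar, NULL, 1); (refund, Raj, 203, 4); (refund, Raj, NULL, 1); (refund, Xin, NULL, 1); (refund, NULL, NULL, 1); (refund, NULL, NULL, 1); (NULL, Heidi, NULL, NULL)

LEFT JOIN keeps every row from `accounts`; unmatched rows get NULL for `txns`'s columns.
Matching on t1.acct_id > t2.acct_id. A NULL in a compared column never satisfies the condition.
- t1 (acct_id=3) pairs with 1 row(s) of t2.
- t1 (acct_id=8) pairs with 6 row(s) of t2.
- t1 (acct_id=3) pairs with 1 row(s) of t2.
- t1 (acct_id=3) pairs with 1 row(s) of t2.
- t1 (acct_id=NULL) has no partner → padded with NULL.
- t1 (acct_id=8) pairs with 6 row(s) of t2.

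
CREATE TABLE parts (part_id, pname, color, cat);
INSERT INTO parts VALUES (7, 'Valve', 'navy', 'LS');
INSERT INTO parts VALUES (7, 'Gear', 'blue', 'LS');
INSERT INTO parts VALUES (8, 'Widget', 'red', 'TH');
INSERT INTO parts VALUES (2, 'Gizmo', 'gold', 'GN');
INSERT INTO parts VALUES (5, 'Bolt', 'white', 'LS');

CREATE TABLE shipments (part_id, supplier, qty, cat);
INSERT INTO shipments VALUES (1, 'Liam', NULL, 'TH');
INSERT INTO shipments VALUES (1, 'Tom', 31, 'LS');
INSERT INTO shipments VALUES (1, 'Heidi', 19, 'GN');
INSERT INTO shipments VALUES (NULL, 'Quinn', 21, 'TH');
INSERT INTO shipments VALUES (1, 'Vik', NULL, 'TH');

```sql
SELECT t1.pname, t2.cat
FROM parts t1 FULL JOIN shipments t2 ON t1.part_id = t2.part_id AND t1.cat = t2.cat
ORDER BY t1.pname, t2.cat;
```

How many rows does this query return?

10

FULL OUTER JOIN keeps every row from both sides; unmatched rows get NULL for the other side's columns.
Matching on t1.part_id = t2.part_id AND t1.cat = t2.cat. A NULL in a compared column never satisfies the condition.
Matched pairs: 0; unmatched t1 rows kept: 5; unmatched t2 rows kept: 5.
Total: 0 matched + 10 padded = 10 rows.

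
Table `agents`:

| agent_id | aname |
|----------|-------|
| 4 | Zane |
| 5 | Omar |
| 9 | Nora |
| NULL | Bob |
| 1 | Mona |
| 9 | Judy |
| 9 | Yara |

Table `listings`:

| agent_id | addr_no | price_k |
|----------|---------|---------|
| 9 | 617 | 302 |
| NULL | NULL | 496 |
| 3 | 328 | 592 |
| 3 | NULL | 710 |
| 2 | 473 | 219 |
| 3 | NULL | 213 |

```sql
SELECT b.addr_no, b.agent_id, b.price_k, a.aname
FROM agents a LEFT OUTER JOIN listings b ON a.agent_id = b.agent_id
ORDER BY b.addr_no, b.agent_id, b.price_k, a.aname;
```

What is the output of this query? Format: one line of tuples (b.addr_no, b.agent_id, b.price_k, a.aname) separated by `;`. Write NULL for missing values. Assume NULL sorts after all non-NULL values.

LEFT JOIN keeps every row from `agents`; unmatched rows get NULL for `listings`'s columns.
Matching on a.agent_id = b.agent_id. A NULL in a compared column never satisfies the condition.
Matched pairs: 3; unmatched a rows kept: 4.

(617, 9, 302, Judy); (617, 9, 302, Nora); (617, 9, 302, Yara); (NULL, NULL, NULL, Bob); (NULL, NULL, NULL, Mona); (NULL, NULL, NULL, Omar); (NULL, NULL, NULL, Zane)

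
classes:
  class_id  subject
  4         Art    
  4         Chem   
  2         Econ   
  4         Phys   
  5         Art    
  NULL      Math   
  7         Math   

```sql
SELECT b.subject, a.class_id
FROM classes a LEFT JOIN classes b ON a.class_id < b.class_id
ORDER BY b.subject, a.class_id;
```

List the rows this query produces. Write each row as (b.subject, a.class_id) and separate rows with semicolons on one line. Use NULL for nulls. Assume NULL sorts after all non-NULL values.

(Art, 2); (Art, 2); (Art, 4); (Art, 4); (Art, 4); (Chem, 2); (Math, 2); (Math, 4); (Math, 4); (Math, 4); (Math, 5); (Phys, 2); (NULL, 7); (NULL, NULL)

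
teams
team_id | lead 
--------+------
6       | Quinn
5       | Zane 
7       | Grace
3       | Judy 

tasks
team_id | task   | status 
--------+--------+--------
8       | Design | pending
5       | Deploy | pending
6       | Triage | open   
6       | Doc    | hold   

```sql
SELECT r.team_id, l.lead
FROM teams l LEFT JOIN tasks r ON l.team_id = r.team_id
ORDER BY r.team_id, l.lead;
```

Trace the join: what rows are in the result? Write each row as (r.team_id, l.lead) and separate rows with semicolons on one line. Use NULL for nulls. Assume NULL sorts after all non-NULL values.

LEFT JOIN keeps every row from `teams`; unmatched rows get NULL for `tasks`'s columns.
Matching on l.team_id = r.team_id.
- l[0] team_id=6 → 2 match(es) in r → 2 row(s).
- l[1] team_id=5 → 1 match(es) in r → 1 row(s).
- l[2] team_id=7 → no match; kept with NULLs on the r side.
- l[3] team_id=3 → no match; kept with NULLs on the r side.
After projecting and ordering:
r.team_id | l.lead
5 | Zane
6 | Quinn
6 | Quinn
NULL | Grace
NULL | Judy

(5, Zane); (6, Quinn); (6, Quinn); (NULL, Grace); (NULL, Judy)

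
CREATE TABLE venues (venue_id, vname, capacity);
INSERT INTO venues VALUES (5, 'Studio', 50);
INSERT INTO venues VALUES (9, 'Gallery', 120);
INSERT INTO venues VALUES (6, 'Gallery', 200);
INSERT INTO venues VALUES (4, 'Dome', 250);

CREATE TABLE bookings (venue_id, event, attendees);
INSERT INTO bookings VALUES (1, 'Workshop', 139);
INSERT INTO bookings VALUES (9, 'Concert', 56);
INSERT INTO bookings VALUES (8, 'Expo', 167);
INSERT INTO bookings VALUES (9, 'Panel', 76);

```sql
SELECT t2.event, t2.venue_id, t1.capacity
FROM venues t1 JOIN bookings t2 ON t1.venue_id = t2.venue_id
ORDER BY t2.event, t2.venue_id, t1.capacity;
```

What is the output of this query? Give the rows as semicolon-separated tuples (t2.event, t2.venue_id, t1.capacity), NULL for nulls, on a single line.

(Concert, 9, 120); (Panel, 9, 120)

INNER JOIN keeps only pairs where the ON condition holds.
Matching on t1.venue_id = t2.venue_id.
- t1[0] venue_id=5 → no match; dropped.
- t1[1] venue_id=9 → 2 match(es) in t2 → 2 row(s).
- t1[2] venue_id=6 → no match; dropped.
- t1[3] venue_id=4 → no match; dropped.
After projecting and ordering:
t2.event | t2.venue_id | t1.capacity
Concert | 9 | 120
Panel | 9 | 120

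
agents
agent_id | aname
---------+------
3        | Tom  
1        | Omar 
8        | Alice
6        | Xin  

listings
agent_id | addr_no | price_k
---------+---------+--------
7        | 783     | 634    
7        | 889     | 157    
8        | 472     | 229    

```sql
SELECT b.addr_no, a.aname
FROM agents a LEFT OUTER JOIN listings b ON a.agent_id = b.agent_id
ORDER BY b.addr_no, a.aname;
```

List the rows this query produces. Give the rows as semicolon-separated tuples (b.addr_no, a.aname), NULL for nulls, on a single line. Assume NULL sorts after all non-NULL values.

LEFT JOIN keeps every row from `agents`; unmatched rows get NULL for `listings`'s columns.
Matching on a.agent_id = b.agent_id.
- agent_id=3: no b row matches, row kept with b columns NULL.
- agent_id=1: no b row matches, row kept with b columns NULL.
- agent_id=8: 1 matching b row(s), so 1 row(s) emitted.
- agent_id=6: no b row matches, row kept with b columns NULL.
After projecting and ordering:
b.addr_no | a.aname
472 | Alice
NULL | Omar
NULL | Tom
NULL | Xin

(472, Alice); (NULL, Omar); (NULL, Tom); (NULL, Xin)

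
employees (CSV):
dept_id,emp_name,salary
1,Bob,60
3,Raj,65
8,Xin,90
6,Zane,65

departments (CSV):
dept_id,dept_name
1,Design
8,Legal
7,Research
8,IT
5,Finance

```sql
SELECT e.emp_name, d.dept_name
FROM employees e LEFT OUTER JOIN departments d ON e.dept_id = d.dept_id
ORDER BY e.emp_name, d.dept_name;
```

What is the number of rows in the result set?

5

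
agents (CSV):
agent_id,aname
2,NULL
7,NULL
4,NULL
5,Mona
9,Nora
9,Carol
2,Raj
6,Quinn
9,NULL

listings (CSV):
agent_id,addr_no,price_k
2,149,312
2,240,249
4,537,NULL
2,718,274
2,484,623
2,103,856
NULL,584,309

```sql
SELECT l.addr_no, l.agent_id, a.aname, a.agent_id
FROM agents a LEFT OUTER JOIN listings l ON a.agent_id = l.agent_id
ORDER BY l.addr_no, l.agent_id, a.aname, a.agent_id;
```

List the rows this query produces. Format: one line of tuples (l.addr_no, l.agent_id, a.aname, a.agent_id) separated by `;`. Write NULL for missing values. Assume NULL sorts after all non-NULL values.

LEFT JOIN keeps every row from `agents`; unmatched rows get NULL for `listings`'s columns.
Matching on a.agent_id = l.agent_id. A NULL in a compared column never satisfies the condition.
Matched pairs: 11; unmatched a rows kept: 6.

(103, 2, Raj, 2); (103, 2, NULL, 2); (149, 2, Raj, 2); (149, 2, NULL, 2); (240, 2, Raj, 2); (240, 2, NULL, 2); (484, 2, Raj, 2); (484, 2, NULL, 2); (537, 4, NULL, 4); (718, 2, Raj, 2); (718, 2, NULL, 2); (NULL, NULL, Carol, 9); (NULL, NULL, Mona, 5); (NULL, NULL, Nora, 9); (NULL, NULL, Quinn, 6); (NULL, NULL, NULL, 7); (NULL, NULL, NULL, 9)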